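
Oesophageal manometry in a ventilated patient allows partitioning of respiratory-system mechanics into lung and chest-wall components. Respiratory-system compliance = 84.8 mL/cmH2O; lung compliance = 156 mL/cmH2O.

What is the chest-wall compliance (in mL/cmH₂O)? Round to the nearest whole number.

1/Ccw = 1/Crs − 1/CL.
1/Ccw = 1/84.8 − 1/156 = 0.005382.
Ccw = 185.8 mL/cmH2O.

186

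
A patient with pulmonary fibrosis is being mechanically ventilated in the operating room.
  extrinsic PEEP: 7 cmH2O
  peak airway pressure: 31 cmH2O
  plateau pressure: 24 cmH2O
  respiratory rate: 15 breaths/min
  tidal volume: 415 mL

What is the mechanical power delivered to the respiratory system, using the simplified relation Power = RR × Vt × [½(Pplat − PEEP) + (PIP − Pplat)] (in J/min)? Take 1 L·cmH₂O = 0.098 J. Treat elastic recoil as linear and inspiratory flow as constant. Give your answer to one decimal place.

Per-breath work = Vt × [½(Pplat−PEEP) + (PIP−Pplat)] = 0.415 × [0.5×17.0 + 7.0] = 0.415 × 15.5 = 6.433 L·cmH2O.
Power = 15 × 6.433 = 96.495 L·cmH2O/min.
× 0.098 J/(L·cmH2O) → 9.457 J/min.

9.5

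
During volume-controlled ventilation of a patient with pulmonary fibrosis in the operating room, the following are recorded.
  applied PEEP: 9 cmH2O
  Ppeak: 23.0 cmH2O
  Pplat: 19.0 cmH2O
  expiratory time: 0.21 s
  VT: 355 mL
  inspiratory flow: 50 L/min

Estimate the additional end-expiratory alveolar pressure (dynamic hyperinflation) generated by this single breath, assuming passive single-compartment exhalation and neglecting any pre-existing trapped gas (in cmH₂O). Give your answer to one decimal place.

2.9

Flow: 50 L/min ÷ 60 = 0.8333 L/s.
R = (PIP − Pplat)/V̇ = (23.0 − 19.0) / 0.8333 = 4.0/0.8333 = 4.8 cmH2O·s/L.
C = Vt/(Pplat − PEEP) = 355.0 / (19.0 − 9) = 355.0/10.0 = 35.5 mL/cmH2O.
τ = R × C = 4.8 × 0.0355 L/cmH2O = 0.1704 s.
Fraction remaining = e^(−Te/τ) = e^(−0.21/0.1704) = 0.2916; trapped volume = 355.0 × 0.2916 = 103.52 mL.
Additional alveolar pressure from trapping ≈ V_trapped / C = 103.52 / 35.5 = 2.916 cmH2O.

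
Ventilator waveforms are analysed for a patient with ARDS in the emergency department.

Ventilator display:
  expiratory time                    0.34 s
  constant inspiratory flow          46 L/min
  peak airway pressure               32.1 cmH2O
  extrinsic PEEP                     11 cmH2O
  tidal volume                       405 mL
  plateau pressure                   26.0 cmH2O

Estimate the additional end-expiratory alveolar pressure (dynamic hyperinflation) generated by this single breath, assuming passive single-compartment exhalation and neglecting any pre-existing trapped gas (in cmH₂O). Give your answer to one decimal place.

3.1

Flow: 46 L/min ÷ 60 = 0.7667 L/s.
R = (PIP − Pplat)/V̇ = (32.1 − 26.0) / 0.7667 = 6.1/0.7667 = 7.956 cmH2O·s/L.
C = Vt/(Pplat − PEEP) = 405.0 / (26.0 − 11) = 405.0/15.0 = 27.0 mL/cmH2O.
τ = R × C = 7.956 × 0.027 L/cmH2O = 0.2148 s.
Fraction remaining = e^(−Te/τ) = e^(−0.34/0.2148) = 0.2054; trapped volume = 405.0 × 0.2054 = 83.187 mL.
Additional alveolar pressure from trapping ≈ V_trapped / C = 83.187 / 27.0 = 3.081 cmH2O.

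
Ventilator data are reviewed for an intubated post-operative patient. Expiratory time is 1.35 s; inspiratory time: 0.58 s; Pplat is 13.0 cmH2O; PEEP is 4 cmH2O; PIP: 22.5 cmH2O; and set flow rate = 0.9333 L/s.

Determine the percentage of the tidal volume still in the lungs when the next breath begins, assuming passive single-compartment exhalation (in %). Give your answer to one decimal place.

11.0

Vt = flow × Ti = 0.9333 L/s × 0.58 s × 1000 mL/L = 541.31 mL.
R = (PIP − Pplat)/V̇ = (22.5 − 13.0) / 0.9333 = 9.5/0.9333 = 10.179 cmH2O·s/L.
C = Vt/(Pplat − PEEP) = 541.31 / (13.0 − 4) = 541.31/9.0 = 60.146 mL/cmH2O.
τ = R × C = 10.179 × 0.06015 L/cmH2O = 0.6123 s.
Fraction remaining at end-expiration = e^(−Te/τ) = e^(−1.35/0.6123) = 0.1103 → 11.03%.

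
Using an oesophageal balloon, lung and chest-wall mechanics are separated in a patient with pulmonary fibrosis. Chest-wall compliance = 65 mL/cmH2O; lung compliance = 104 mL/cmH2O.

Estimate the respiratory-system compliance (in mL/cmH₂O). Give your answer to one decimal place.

40.0

Lung and chest wall are elastances in series: 1/Crs = 1/CL + 1/Ccw.
1/Crs = 1/104 + 1/65 = 0.025.
Crs = 40.0 mL/cmH2O.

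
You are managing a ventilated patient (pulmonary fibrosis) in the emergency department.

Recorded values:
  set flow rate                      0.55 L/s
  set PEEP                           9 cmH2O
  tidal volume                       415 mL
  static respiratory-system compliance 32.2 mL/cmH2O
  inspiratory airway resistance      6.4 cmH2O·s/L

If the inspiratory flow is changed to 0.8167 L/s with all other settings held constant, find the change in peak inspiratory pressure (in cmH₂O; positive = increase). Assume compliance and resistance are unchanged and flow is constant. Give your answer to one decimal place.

1.7

PIP = Vt/C + R·V̇ + PEEP (constant-flow equation of motion).
Only the resistive term changes: ΔPIP = R × ΔV̇ = 6.4 × (0.8167 − 0.55) = 6.4 × 0.2667 = 1.707 cmH2O.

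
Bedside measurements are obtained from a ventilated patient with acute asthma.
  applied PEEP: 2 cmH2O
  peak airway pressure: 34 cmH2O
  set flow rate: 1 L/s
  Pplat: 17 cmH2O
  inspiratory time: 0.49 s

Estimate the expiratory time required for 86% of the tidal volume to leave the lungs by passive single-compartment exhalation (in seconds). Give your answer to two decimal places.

Vt = flow × Ti = 1 L/s × 0.49 s × 1000 mL/L = 490.0 mL.
R = (PIP − Pplat)/V̇ = (34 − 17) / 1 = 17.0/1 = 17.0 cmH2O·s/L.
C = Vt/(Pplat − PEEP) = 490.0 / (17 − 2) = 490.0/15.0 = 32.667 mL/cmH2O.
τ = R × C = 17.0 × 0.03267 L/cmH2O = 0.5554 s.
t = −τ·ln(1 − 0.86) = −0.5554·ln(0.14) = 1.092 s.

1.09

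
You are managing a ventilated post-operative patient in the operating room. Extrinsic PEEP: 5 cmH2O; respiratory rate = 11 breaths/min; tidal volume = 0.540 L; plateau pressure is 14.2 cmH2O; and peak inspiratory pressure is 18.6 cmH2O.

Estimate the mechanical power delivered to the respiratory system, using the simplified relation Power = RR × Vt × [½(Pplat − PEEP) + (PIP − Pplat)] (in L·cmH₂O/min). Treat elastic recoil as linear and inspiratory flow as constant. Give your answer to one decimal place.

Per-breath work = Vt × [½(Pplat−PEEP) + (PIP−Pplat)] = 0.540 × [0.5×9.2 + 4.4] = 0.540 × 9.0 = 4.86 L·cmH2O.
Power = 11 × 4.86 = 53.46 L·cmH2O/min.

53.5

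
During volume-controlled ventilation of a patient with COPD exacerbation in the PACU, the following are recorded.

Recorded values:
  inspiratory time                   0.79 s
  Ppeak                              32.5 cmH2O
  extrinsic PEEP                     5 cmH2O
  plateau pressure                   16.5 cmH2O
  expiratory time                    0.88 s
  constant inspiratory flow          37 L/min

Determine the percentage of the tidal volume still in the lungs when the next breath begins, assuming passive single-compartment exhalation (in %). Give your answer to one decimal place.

44.9

Flow: 37 L/min ÷ 60 = 0.6167 L/s.
Vt = flow × Ti = 0.6167 L/s × 0.79 s × 1000 mL/L = 487.19 mL.
R = (PIP − Pplat)/V̇ = (32.5 − 16.5) / 0.6167 = 16.0/0.6167 = 25.945 cmH2O·s/L.
C = Vt/(Pplat − PEEP) = 487.19 / (16.5 − 5) = 487.19/11.5 = 42.364 mL/cmH2O.
τ = R × C = 25.945 × 0.04236 L/cmH2O = 1.099 s.
Fraction remaining at end-expiration = e^(−Te/τ) = e^(−0.88/1.099) = 0.449 → 44.9%.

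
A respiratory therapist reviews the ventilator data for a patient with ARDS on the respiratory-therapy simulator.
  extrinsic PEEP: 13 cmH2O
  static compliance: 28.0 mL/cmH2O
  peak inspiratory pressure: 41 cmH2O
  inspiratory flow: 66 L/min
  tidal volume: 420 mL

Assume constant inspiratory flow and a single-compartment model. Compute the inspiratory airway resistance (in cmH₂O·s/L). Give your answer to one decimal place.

Flow: 66 L/min ÷ 60 = 1.1 L/s.
Equation of motion (constant flow): PIP = Vt/C + R·V̇ + PEEP.
R·V̇ = PIP − Vt/C − PEEP = 41 − 420/28.0 − 13 = 41 − 15.0 − 13 = 13.0 cmH2O.
R = 13.0 / 1.1 = 11.818 cmH2O·s/L.

11.8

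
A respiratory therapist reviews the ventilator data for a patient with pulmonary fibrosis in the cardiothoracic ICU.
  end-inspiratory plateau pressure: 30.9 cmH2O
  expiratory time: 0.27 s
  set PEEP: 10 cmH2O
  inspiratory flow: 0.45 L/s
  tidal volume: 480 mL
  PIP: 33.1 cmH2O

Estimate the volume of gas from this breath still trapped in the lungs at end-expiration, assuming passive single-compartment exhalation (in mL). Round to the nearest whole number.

43

R = (PIP − Pplat)/V̇ = (33.1 − 30.9) / 0.45 = 2.2/0.45 = 4.889 cmH2O·s/L.
C = Vt/(Pplat − PEEP) = 480.0 / (30.9 − 10) = 480.0/20.9 = 22.967 mL/cmH2O.
τ = R × C = 4.889 × 0.02297 L/cmH2O = 0.1123 s.
Fraction remaining = e^(−Te/τ) = e^(−0.27/0.1123) = 0.09033.
Trapped volume = 480.0 × 0.09033 = 43.358 mL.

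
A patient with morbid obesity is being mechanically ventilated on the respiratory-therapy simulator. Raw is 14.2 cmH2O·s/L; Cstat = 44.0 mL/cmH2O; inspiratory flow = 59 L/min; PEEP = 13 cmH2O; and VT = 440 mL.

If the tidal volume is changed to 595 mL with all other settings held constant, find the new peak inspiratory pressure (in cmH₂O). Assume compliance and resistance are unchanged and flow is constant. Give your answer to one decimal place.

40.5

Flow: 59 L/min ÷ 60 = 0.9833 L/s.
PIP = Vt/C + R·V̇ + PEEP (constant-flow equation of motion).
Only the elastic term changes: ΔPIP = ΔVt / C = (595 − 440) / 44.0 = 3.523 cmH2O.
Original PIP = 440/44.0 + 14.2×0.9833 + 13 = 36.963 cmH2O; new PIP = 36.963 + (3.523) = 40.486 cmH2O.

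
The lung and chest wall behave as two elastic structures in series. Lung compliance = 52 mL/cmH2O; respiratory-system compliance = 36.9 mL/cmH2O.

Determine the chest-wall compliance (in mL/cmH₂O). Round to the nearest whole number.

1/Ccw = 1/Crs − 1/CL.
1/Ccw = 1/36.9 − 1/52 = 0.00787.
Ccw = 127.06 mL/cmH2O.

127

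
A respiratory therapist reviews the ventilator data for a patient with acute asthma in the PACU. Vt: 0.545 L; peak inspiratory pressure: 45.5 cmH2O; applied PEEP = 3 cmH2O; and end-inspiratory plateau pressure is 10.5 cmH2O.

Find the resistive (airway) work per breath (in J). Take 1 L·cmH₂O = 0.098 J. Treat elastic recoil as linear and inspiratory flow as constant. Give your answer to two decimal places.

1.87

With constant inspiratory flow the resistive pressure is constant at PIP − Pplat = 45.5 − 10.5 = 35.0 cmH2O, so resistive work = 35.0 × 0.545 = 19.075 L·cmH2O.
× 0.098 J/(L·cmH2O) → 1.869 J.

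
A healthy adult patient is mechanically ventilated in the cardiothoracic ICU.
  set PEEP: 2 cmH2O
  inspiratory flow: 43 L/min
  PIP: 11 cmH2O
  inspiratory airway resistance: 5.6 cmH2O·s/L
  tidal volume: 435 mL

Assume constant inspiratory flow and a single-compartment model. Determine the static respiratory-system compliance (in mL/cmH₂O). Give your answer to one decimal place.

87.2

Flow: 43 L/min ÷ 60 = 0.7167 L/s.
Equation of motion (constant flow): PIP = Vt/C + R·V̇ + PEEP.
Vt/C = PIP − R·V̇ − PEEP = 11 − 5.6×0.7167 − 2 = 11 − 4.014 − 2 = 4.986 cmH2O.
C = Vt / 4.986 = 435 / 4.986 = 87.244 mL/cmH2O.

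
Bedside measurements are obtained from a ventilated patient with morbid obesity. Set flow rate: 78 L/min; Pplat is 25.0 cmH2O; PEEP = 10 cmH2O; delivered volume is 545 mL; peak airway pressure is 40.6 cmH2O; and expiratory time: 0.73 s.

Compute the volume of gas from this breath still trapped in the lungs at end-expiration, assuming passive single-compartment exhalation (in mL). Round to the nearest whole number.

102

Flow: 78 L/min ÷ 60 = 1.3 L/s.
R = (PIP − Pplat)/V̇ = (40.6 − 25.0) / 1.3 = 15.6/1.3 = 12.0 cmH2O·s/L.
C = Vt/(Pplat − PEEP) = 545.0 / (25.0 − 10) = 545.0/15.0 = 36.333 mL/cmH2O.
τ = R × C = 12.0 × 0.03633 L/cmH2O = 0.436 s.
Fraction remaining = e^(−Te/τ) = e^(−0.73/0.436) = 0.1874.
Trapped volume = 545.0 × 0.1874 = 102.13 mL.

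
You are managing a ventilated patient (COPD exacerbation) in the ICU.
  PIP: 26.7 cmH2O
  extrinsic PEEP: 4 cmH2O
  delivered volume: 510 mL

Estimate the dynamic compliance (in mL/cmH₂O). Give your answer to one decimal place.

Dynamic compliance = Vt / (PIP − PEEP) = 510 / (26.7 − 4) = 510 / 22.7 = 22.467 mL/cmH2O.

22.5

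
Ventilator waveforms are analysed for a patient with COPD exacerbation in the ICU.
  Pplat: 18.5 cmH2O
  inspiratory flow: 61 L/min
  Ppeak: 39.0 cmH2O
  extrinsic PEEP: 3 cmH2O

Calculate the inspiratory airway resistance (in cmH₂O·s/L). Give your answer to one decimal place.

20.2

Flow: 61 L/min ÷ 60 = 1.0167 L/s.
Raw = (PIP − Pplat) / flow = (39.0 − 18.5) / 1.0167 = 20.5 / 1.0167 = 20.163 cmH2O·s/L.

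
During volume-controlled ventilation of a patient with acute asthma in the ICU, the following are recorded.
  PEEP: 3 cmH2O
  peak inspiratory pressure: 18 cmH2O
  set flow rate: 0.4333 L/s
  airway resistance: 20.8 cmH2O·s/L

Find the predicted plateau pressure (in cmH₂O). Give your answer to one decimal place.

9.0

Pplat = PIP − Raw × flow = 18 − 20.8 × 0.4333 = 18 − 9.013 = 8.987 cmH2O.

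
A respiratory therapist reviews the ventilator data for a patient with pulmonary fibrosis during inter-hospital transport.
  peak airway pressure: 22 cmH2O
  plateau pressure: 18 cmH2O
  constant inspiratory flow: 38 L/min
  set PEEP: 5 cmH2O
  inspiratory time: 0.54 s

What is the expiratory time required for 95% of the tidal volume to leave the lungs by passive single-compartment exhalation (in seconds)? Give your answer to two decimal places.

0.50

Flow: 38 L/min ÷ 60 = 0.6333 L/s.
Vt = flow × Ti = 0.6333 L/s × 0.54 s × 1000 mL/L = 341.98 mL.
R = (PIP − Pplat)/V̇ = (22 − 18) / 0.6333 = 4.0/0.6333 = 6.316 cmH2O·s/L.
C = Vt/(Pplat − PEEP) = 341.98 / (18 − 5) = 341.98/13.0 = 26.306 mL/cmH2O.
τ = R × C = 6.316 × 0.02631 L/cmH2O = 0.1662 s.
t = −τ·ln(1 − 0.95) = −0.1662·ln(0.05) = 0.4979 s.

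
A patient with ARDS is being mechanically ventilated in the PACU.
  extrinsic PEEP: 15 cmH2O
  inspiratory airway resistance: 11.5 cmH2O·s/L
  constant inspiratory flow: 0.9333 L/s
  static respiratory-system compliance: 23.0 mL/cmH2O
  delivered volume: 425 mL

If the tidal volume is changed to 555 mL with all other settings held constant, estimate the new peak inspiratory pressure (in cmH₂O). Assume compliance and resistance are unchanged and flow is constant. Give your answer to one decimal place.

49.9

PIP = Vt/C + R·V̇ + PEEP (constant-flow equation of motion).
Only the elastic term changes: ΔPIP = ΔVt / C = (555 − 425) / 23.0 = 5.652 cmH2O.
Original PIP = 425/23.0 + 11.5×0.9333 + 15 = 44.211 cmH2O; new PIP = 44.211 + (5.652) = 49.863 cmH2O.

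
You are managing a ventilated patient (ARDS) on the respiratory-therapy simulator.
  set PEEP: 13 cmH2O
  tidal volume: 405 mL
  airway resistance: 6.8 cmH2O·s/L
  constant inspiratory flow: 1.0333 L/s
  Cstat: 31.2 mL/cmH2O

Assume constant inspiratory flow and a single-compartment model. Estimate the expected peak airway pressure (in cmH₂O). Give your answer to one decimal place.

33.0

Equation of motion (constant flow): PIP = Vt/C + R·V̇ + PEEP.
PIP = 405/31.2 + 6.8×1.0333 + 13 = 12.981 + 7.026 + 13 = 33.007 cmH2O.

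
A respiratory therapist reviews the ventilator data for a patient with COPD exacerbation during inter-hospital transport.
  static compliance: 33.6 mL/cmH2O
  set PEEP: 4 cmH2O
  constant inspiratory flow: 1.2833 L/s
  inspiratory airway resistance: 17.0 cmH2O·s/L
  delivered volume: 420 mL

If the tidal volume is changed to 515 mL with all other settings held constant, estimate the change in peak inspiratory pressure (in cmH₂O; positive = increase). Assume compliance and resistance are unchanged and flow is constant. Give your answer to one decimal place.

2.8

PIP = Vt/C + R·V̇ + PEEP (constant-flow equation of motion).
Only the elastic term changes: ΔPIP = ΔVt / C = (515 − 420) / 33.6 = 2.827 cmH2O.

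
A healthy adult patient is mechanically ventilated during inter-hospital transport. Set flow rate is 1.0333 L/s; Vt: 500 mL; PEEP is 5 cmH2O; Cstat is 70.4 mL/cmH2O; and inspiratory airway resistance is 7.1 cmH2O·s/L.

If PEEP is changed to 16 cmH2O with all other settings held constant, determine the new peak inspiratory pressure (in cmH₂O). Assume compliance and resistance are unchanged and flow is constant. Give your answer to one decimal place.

30.4

PIP = Vt/C + R·V̇ + PEEP (constant-flow equation of motion).
Only the baseline term changes: ΔPIP = ΔPEEP = 16 − 5 = 11.0 cmH2O.
Original PIP = 500/70.4 + 7.1×1.0333 + 5 = 19.439 cmH2O; new PIP = 19.439 + (11.0) = 30.439 cmH2O.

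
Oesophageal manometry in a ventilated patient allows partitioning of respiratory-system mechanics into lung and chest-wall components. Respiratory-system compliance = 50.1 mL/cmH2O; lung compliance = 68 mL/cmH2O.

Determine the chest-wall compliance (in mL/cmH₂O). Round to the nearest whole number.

190

1/Ccw = 1/Crs − 1/CL.
1/Ccw = 1/50.1 − 1/68 = 0.005254.
Ccw = 190.33 mL/cmH2O.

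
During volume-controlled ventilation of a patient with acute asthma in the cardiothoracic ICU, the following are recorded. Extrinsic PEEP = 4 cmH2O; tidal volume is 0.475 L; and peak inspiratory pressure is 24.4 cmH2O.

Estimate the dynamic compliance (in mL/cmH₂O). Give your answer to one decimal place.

23.3

Dynamic compliance = Vt / (PIP − PEEP) = 475 / (24.4 − 4) = 475 / 20.4 = 23.284 mL/cmH2O.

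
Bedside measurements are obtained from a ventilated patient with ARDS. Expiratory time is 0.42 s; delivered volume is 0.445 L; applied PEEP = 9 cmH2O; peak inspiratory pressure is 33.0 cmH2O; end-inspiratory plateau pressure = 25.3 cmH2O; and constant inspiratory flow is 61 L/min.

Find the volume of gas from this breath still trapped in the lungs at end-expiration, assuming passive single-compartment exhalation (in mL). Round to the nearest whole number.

Flow: 61 L/min ÷ 60 = 1.0167 L/s.
R = (PIP − Pplat)/V̇ = (33.0 − 25.3) / 1.0167 = 7.7/1.0167 = 7.574 cmH2O·s/L.
C = Vt/(Pplat − PEEP) = 445.0 / (25.3 − 9) = 445.0/16.3 = 27.301 mL/cmH2O.
τ = R × C = 7.574 × 0.0273 L/cmH2O = 0.2068 s.
Fraction remaining = e^(−Te/τ) = e^(−0.42/0.2068) = 0.1312.
Trapped volume = 445.0 × 0.1312 = 58.384 mL.

58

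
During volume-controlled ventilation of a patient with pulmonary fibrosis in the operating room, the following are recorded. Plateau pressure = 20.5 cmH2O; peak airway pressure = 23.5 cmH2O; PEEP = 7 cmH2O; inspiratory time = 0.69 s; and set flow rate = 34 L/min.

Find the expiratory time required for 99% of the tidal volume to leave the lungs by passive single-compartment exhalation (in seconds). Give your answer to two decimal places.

0.71

Flow: 34 L/min ÷ 60 = 0.5667 L/s.
Vt = flow × Ti = 0.5667 L/s × 0.69 s × 1000 mL/L = 391.02 mL.
R = (PIP − Pplat)/V̇ = (23.5 − 20.5) / 0.5667 = 3.0/0.5667 = 5.294 cmH2O·s/L.
C = Vt/(Pplat − PEEP) = 391.02 / (20.5 − 7) = 391.02/13.5 = 28.964 mL/cmH2O.
τ = R × C = 5.294 × 0.02896 L/cmH2O = 0.1533 s.
t = −τ·ln(1 − 0.99) = −0.1533·ln(0.01) = 0.706 s.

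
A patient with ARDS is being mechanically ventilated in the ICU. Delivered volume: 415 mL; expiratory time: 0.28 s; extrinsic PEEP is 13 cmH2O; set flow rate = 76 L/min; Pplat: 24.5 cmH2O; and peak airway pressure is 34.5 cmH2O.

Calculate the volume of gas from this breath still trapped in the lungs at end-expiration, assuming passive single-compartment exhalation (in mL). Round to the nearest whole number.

Flow: 76 L/min ÷ 60 = 1.2667 L/s.
R = (PIP − Pplat)/V̇ = (34.5 − 24.5) / 1.2667 = 10.0/1.2667 = 7.895 cmH2O·s/L.
C = Vt/(Pplat − PEEP) = 415.0 / (24.5 − 13) = 415.0/11.5 = 36.087 mL/cmH2O.
τ = R × C = 7.895 × 0.03609 L/cmH2O = 0.2849 s.
Fraction remaining = e^(−Te/τ) = e^(−0.28/0.2849) = 0.3743.
Trapped volume = 415.0 × 0.3743 = 155.33 mL.

155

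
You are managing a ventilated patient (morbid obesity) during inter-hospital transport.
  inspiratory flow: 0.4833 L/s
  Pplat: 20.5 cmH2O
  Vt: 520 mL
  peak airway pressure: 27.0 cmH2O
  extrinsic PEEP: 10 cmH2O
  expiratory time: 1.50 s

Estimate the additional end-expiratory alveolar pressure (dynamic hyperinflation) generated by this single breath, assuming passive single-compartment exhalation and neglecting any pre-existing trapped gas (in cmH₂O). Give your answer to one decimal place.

R = (PIP − Pplat)/V̇ = (27.0 − 20.5) / 0.4833 = 6.5/0.4833 = 13.449 cmH2O·s/L.
C = Vt/(Pplat − PEEP) = 520.0 / (20.5 − 10) = 520.0/10.5 = 49.524 mL/cmH2O.
τ = R × C = 13.449 × 0.04952 L/cmH2O = 0.666 s.
Fraction remaining = e^(−Te/τ) = e^(−1.50/0.666) = 0.1052; trapped volume = 520.0 × 0.1052 = 54.704 mL.
Additional alveolar pressure from trapping ≈ V_trapped / C = 54.704 / 49.524 = 1.105 cmH2O.

1.1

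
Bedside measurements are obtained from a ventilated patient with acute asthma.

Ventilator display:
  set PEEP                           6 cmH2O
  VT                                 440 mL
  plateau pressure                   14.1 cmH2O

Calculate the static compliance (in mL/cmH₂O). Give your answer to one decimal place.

Cstat = Vt / (Pplat − PEEP) = 440 / (14.1 − 6) = 440 / 8.1 = 54.321 mL/cmH2O.

54.3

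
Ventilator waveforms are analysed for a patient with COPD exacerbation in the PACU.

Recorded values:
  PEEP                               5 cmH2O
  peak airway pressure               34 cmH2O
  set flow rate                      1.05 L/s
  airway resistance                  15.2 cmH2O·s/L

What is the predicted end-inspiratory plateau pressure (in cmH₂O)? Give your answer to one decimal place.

18.0

Pplat = PIP − Raw × flow = 34 − 15.2 × 1.05 = 34 − 15.96 = 18.04 cmH2O.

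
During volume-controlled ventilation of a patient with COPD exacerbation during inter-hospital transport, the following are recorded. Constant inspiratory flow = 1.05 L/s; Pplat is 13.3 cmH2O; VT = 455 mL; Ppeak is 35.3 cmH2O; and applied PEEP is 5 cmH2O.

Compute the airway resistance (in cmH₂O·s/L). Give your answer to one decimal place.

21.0

Raw = (PIP − Pplat) / flow = (35.3 − 13.3) / 1.05 = 22.0 / 1.05 = 20.952 cmH2O·s/L.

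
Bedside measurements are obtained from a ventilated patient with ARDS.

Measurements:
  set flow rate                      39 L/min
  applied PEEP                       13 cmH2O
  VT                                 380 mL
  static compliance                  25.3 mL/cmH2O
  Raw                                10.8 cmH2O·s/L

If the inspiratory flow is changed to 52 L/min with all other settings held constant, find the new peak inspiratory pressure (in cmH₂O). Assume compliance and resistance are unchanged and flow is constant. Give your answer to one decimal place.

37.4

Flow: 39 L/min ÷ 60 = 0.65 L/s.
New flow: 52 L/min ÷ 60 = 0.8667 L/s.
PIP = Vt/C + R·V̇ + PEEP (constant-flow equation of motion).
Only the resistive term changes: ΔPIP = R × ΔV̇ = 10.8 × (0.8667 − 0.65) = 10.8 × 0.2167 = 2.34 cmH2O.
Original PIP = 380/25.3 + 10.8×0.65 + 13 = 35.04 cmH2O; new PIP = 35.04 + (2.34) = 37.38 cmH2O.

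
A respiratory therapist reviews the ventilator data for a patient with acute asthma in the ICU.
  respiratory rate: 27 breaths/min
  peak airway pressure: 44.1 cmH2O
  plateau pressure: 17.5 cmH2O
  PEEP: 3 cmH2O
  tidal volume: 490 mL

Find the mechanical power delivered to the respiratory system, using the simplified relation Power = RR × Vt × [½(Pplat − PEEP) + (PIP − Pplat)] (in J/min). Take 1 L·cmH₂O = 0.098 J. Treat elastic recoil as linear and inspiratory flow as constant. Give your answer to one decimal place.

43.9

Per-breath work = Vt × [½(Pplat−PEEP) + (PIP−Pplat)] = 0.490 × [0.5×14.5 + 26.6] = 0.490 × 33.85 = 16.587 L·cmH2O.
Power = 27 × 16.587 = 447.85 L·cmH2O/min.
× 0.098 J/(L·cmH2O) → 43.889 J/min.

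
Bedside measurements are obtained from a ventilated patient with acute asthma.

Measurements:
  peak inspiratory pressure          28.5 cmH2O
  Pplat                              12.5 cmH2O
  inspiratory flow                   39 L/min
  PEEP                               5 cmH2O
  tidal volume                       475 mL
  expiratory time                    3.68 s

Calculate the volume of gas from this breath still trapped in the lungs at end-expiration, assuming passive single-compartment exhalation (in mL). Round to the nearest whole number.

Flow: 39 L/min ÷ 60 = 0.65 L/s.
R = (PIP − Pplat)/V̇ = (28.5 − 12.5) / 0.65 = 16.0/0.65 = 24.615 cmH2O·s/L.
C = Vt/(Pplat − PEEP) = 475.0 / (12.5 − 5) = 475.0/7.5 = 63.333 mL/cmH2O.
τ = R × C = 24.615 × 0.06333 L/cmH2O = 1.559 s.
Fraction remaining = e^(−Te/τ) = e^(−3.68/1.559) = 0.09437.
Trapped volume = 475.0 × 0.09437 = 44.826 mL.

45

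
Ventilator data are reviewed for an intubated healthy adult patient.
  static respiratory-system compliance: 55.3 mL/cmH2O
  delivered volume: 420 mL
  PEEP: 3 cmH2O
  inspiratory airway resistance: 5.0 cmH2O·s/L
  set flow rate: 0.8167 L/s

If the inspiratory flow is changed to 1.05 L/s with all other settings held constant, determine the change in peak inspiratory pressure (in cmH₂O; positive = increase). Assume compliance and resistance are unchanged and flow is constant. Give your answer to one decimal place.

1.2

PIP = Vt/C + R·V̇ + PEEP (constant-flow equation of motion).
Only the resistive term changes: ΔPIP = R × ΔV̇ = 5.0 × (1.05 − 0.8167) = 5.0 × 0.2333 = 1.167 cmH2O.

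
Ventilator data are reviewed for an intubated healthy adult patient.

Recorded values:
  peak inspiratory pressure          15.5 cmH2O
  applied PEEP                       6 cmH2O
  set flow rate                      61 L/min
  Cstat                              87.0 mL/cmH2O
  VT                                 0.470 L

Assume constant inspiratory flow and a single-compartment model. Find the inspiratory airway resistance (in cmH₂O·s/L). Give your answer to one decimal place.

Flow: 61 L/min ÷ 60 = 1.0167 L/s.
Equation of motion (constant flow): PIP = Vt/C + R·V̇ + PEEP.
R·V̇ = PIP − Vt/C − PEEP = 15.5 − 470/87.0 − 6 = 15.5 − 5.402 − 6 = 4.098 cmH2O.
R = 4.098 / 1.0167 = 4.031 cmH2O·s/L.

4.0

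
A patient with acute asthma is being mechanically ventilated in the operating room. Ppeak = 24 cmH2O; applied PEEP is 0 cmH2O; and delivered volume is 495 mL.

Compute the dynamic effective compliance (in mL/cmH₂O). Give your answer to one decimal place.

Dynamic compliance = Vt / (PIP − PEEP) = 495 / (24 − 0) = 495 / 24.0 = 20.625 mL/cmH2O.

20.6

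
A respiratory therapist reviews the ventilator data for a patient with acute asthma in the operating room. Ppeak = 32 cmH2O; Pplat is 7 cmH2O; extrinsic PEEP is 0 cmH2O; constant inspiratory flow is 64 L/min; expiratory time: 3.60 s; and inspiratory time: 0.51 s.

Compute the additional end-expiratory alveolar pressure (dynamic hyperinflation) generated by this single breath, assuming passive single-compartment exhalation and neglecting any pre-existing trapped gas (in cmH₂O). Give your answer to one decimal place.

Flow: 64 L/min ÷ 60 = 1.0667 L/s.
Vt = flow × Ti = 1.0667 L/s × 0.51 s × 1000 mL/L = 544.02 mL.
R = (PIP − Pplat)/V̇ = (32 − 7) / 1.0667 = 25.0/1.0667 = 23.437 cmH2O·s/L.
C = Vt/(Pplat − PEEP) = 544.02 / (7 − 0) = 544.02/7.0 = 77.717 mL/cmH2O.
τ = R × C = 23.437 × 0.07772 L/cmH2O = 1.822 s.
Fraction remaining = e^(−Te/τ) = e^(−3.60/1.822) = 0.1386; trapped volume = 544.02 × 0.1386 = 75.401 mL.
Additional alveolar pressure from trapping ≈ V_trapped / C = 75.401 / 77.717 = 0.9702 cmH2O.

1.0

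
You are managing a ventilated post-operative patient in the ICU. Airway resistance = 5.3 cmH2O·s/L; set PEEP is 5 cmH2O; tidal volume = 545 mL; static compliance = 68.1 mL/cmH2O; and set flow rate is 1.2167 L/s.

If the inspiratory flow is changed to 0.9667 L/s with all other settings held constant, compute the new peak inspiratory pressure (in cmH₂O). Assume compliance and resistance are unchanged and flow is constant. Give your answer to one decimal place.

PIP = Vt/C + R·V̇ + PEEP (constant-flow equation of motion).
Only the resistive term changes: ΔPIP = R × ΔV̇ = 5.3 × (0.9667 − 1.2167) = 5.3 × -0.25 = -1.325 cmH2O.
Original PIP = 545/68.1 + 5.3×1.2167 + 5 = 19.451 cmH2O; new PIP = 19.451 + (-1.325) = 18.126 cmH2O.

18.1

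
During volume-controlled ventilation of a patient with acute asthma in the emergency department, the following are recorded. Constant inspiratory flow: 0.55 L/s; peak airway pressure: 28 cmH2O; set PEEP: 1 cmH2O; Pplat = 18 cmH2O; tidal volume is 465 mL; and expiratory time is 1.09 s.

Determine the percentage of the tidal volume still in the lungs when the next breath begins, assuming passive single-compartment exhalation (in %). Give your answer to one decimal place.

11.2

R = (PIP − Pplat)/V̇ = (28 − 18) / 0.55 = 10.0/0.55 = 18.182 cmH2O·s/L.
C = Vt/(Pplat − PEEP) = 465.0 / (18 − 1) = 465.0/17.0 = 27.353 mL/cmH2O.
τ = R × C = 18.182 × 0.02735 L/cmH2O = 0.4973 s.
Fraction remaining at end-expiration = e^(−Te/τ) = e^(−1.09/0.4973) = 0.1117 → 11.17%.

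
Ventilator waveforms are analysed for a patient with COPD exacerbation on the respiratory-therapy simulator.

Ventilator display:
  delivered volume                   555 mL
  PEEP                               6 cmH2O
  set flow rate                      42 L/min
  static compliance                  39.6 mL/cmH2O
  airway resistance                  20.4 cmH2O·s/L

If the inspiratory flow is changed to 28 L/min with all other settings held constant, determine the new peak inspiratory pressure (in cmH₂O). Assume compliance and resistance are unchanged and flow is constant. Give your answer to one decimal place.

29.5

Flow: 42 L/min ÷ 60 = 0.7 L/s.
New flow: 28 L/min ÷ 60 = 0.4667 L/s.
PIP = Vt/C + R·V̇ + PEEP (constant-flow equation of motion).
Only the resistive term changes: ΔPIP = R × ΔV̇ = 20.4 × (0.4667 − 0.7) = 20.4 × -0.2333 = -4.759 cmH2O.
Original PIP = 555/39.6 + 20.4×0.7 + 6 = 34.295 cmH2O; new PIP = 34.295 + (-4.759) = 29.536 cmH2O.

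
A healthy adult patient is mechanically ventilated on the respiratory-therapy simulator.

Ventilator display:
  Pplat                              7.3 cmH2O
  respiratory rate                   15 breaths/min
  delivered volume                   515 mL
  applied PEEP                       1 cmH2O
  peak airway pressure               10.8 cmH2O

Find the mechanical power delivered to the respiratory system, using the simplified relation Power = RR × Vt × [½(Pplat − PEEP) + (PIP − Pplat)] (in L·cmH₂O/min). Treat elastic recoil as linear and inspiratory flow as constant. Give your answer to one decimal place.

51.4

Per-breath work = Vt × [½(Pplat−PEEP) + (PIP−Pplat)] = 0.515 × [0.5×6.3 + 3.5] = 0.515 × 6.65 = 3.425 L·cmH2O.
Power = 15 × 3.425 = 51.375 L·cmH2O/min.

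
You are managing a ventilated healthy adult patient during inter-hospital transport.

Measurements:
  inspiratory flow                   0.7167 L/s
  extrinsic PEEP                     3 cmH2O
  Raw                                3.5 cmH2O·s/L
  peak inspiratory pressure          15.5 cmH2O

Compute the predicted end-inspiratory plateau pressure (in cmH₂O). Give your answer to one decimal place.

Pplat = PIP − Raw × flow = 15.5 − 3.5 × 0.7167 = 15.5 − 2.508 = 12.992 cmH2O.

13.0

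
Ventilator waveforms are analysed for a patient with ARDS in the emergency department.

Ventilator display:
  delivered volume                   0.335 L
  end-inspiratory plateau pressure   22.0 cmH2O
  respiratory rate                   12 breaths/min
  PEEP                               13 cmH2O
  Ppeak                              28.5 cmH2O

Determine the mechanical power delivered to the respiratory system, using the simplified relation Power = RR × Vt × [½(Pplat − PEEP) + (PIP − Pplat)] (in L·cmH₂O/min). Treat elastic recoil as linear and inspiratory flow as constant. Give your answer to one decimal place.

Per-breath work = Vt × [½(Pplat−PEEP) + (PIP−Pplat)] = 0.335 × [0.5×9.0 + 6.5] = 0.335 × 11.0 = 3.685 L·cmH2O.
Power = 12 × 3.685 = 44.22 L·cmH2O/min.

44.2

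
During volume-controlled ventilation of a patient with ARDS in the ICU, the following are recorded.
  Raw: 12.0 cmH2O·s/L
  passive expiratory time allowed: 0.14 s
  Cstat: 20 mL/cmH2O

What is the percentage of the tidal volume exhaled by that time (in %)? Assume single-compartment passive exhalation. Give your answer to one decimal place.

τ = R × C = 12.0 × 20 mL/cmH2O = 12.0 × 0.020 L/cmH2O = 0.24 s.
Passive exhalation: V(t)/V₀ = e^(−t/τ) = e^(−0.14/0.24) = 0.558.
Fraction exhaled = 1 − 0.558 = 0.442 → 44.2%.

44.2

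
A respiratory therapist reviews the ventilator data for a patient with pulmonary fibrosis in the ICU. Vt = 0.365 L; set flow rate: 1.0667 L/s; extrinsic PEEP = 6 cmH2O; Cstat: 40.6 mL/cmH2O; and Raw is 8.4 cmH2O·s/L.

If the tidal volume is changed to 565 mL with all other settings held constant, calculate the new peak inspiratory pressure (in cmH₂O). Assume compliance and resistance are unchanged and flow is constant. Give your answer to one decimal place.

28.9

PIP = Vt/C + R·V̇ + PEEP (constant-flow equation of motion).
Only the elastic term changes: ΔPIP = ΔVt / C = (565 − 365) / 40.6 = 4.926 cmH2O.
Original PIP = 365/40.6 + 8.4×1.0667 + 6 = 23.95 cmH2O; new PIP = 23.95 + (4.926) = 28.876 cmH2O.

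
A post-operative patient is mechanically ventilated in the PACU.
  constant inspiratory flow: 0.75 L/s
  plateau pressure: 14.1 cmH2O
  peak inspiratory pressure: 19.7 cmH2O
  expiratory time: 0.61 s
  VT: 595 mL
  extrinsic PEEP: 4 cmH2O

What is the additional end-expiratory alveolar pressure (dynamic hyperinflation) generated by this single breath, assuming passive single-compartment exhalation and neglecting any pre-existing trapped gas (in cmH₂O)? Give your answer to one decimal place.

R = (PIP − Pplat)/V̇ = (19.7 − 14.1) / 0.75 = 5.6/0.75 = 7.467 cmH2O·s/L.
C = Vt/(Pplat − PEEP) = 595.0 / (14.1 − 4) = 595.0/10.1 = 58.911 mL/cmH2O.
τ = R × C = 7.467 × 0.05891 L/cmH2O = 0.4399 s.
Fraction remaining = e^(−Te/τ) = e^(−0.61/0.4399) = 0.2499; trapped volume = 595.0 × 0.2499 = 148.69 mL.
Additional alveolar pressure from trapping ≈ V_trapped / C = 148.69 / 58.911 = 2.524 cmH2O.

2.5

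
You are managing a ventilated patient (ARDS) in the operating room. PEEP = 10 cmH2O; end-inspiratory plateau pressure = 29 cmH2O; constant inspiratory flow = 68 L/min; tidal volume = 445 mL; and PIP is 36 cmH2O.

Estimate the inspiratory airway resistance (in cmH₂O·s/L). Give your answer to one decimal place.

Flow: 68 L/min ÷ 60 = 1.1333 L/s.
Raw = (PIP − Pplat) / flow = (36 − 29) / 1.1333 = 7.0 / 1.1333 = 6.177 cmH2O·s/L.

6.2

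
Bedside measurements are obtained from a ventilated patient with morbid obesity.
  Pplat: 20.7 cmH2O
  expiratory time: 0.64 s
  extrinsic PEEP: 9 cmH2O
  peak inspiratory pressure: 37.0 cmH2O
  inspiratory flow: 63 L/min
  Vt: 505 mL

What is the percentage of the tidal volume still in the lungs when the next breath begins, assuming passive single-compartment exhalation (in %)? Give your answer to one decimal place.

38.5

Flow: 63 L/min ÷ 60 = 1.05 L/s.
R = (PIP − Pplat)/V̇ = (37.0 − 20.7) / 1.05 = 16.3/1.05 = 15.524 cmH2O·s/L.
C = Vt/(Pplat − PEEP) = 505.0 / (20.7 − 9) = 505.0/11.7 = 43.162 mL/cmH2O.
τ = R × C = 15.524 × 0.04316 L/cmH2O = 0.67 s.
Fraction remaining at end-expiration = e^(−Te/τ) = e^(−0.64/0.67) = 0.3847 → 38.47%.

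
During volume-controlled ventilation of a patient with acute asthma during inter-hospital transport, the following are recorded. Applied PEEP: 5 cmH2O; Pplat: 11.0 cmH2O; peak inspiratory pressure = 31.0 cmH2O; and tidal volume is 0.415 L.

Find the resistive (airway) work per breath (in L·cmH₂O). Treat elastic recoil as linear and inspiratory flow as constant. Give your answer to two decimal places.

With constant inspiratory flow the resistive pressure is constant at PIP − Pplat = 31.0 − 11.0 = 20.0 cmH2O, so resistive work = 20.0 × 0.415 = 8.3 L·cmH2O.

8.30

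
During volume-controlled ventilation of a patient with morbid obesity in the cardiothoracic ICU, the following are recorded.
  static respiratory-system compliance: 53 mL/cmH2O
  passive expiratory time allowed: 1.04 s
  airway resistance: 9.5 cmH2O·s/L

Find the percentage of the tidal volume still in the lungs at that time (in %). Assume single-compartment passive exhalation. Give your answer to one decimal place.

12.7

τ = R × C = 9.5 × 53 mL/cmH2O = 9.5 × 0.053 L/cmH2O = 0.5035 s.
Passive exhalation: V(t)/V₀ = e^(−t/τ) = e^(−1.04/0.5035) = 0.1267.
Fraction remaining = 0.1267 → 12.67%.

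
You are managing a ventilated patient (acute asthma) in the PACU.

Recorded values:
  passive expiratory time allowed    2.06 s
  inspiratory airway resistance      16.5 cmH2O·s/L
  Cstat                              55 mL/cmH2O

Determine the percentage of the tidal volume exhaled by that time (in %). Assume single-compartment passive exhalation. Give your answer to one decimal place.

τ = R × C = 16.5 × 55 mL/cmH2O = 16.5 × 0.055 L/cmH2O = 0.9075 s.
Passive exhalation: V(t)/V₀ = e^(−t/τ) = e^(−2.06/0.9075) = 0.1033.
Fraction exhaled = 1 − 0.1033 = 0.8967 → 89.67%.

89.7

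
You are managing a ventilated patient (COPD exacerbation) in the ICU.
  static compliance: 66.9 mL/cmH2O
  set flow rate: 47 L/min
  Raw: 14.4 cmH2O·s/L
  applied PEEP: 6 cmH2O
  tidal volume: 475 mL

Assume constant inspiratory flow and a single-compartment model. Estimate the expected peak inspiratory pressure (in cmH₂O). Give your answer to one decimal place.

Flow: 47 L/min ÷ 60 = 0.7833 L/s.
Equation of motion (constant flow): PIP = Vt/C + R·V̇ + PEEP.
PIP = 475/66.9 + 14.4×0.7833 + 6 = 7.1 + 11.28 + 6 = 24.38 cmH2O.

24.4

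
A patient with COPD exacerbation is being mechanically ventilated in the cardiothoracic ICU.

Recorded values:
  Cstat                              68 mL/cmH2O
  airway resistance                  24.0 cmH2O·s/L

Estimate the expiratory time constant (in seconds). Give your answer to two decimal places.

τ = R × C = 24.0 × 68 mL/cmH2O = 24.0 × 0.068 L/cmH2O = 1.632 s.

1.63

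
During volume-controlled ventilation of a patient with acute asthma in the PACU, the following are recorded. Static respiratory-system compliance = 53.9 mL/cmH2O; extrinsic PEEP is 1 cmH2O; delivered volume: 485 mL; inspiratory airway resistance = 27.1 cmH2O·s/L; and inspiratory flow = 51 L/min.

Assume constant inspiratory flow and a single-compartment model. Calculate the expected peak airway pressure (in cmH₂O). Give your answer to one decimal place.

Flow: 51 L/min ÷ 60 = 0.85 L/s.
Equation of motion (constant flow): PIP = Vt/C + R·V̇ + PEEP.
PIP = 485/53.9 + 27.1×0.85 + 1 = 8.998 + 23.035 + 1 = 33.033 cmH2O.

33.0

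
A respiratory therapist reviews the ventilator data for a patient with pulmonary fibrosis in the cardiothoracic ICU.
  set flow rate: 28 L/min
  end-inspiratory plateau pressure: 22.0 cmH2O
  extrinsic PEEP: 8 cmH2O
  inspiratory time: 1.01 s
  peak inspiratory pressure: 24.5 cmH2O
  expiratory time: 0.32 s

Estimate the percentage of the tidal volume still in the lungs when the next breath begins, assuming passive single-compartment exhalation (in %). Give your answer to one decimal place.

Flow: 28 L/min ÷ 60 = 0.4667 L/s.
Vt = flow × Ti = 0.4667 L/s × 1.01 s × 1000 mL/L = 471.37 mL.
R = (PIP − Pplat)/V̇ = (24.5 − 22.0) / 0.4667 = 2.5/0.4667 = 5.357 cmH2O·s/L.
C = Vt/(Pplat − PEEP) = 471.37 / (22.0 − 8) = 471.37/14.0 = 33.669 mL/cmH2O.
τ = R × C = 5.357 × 0.03367 L/cmH2O = 0.1804 s.
Fraction remaining at end-expiration = e^(−Te/τ) = e^(−0.32/0.1804) = 0.1697 → 16.97%.

17.0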